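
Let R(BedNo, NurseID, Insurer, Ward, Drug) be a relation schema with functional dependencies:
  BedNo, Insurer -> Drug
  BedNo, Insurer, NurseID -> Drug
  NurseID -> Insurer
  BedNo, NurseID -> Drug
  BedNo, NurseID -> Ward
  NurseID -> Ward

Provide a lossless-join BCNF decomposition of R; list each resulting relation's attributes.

{BedNo, Drug, Insurer}; {BedNo, NurseID}; {Insurer, NurseID, Ward}

Candidate key of the original relation: {BedNo, NurseID}.
{BedNo, Drug, Insurer, NurseID, Ward}: {BedNo, Insurer} determines {BedNo, Drug, Insurer} here but is not a superkey — split on BedNo, Insurer -> Drug, giving {BedNo, Drug, Insurer} and {BedNo, Insurer, NurseID, Ward}.
{BedNo, Drug, Insurer} is in BCNF.
{BedNo, Insurer, NurseID, Ward}: {NurseID} determines {Insurer, NurseID, Ward} here but is not a superkey — split on NurseID -> Insurer, Ward, giving {Insurer, NurseID, Ward} and {BedNo, NurseID}.
{Insurer, NurseID, Ward} is in BCNF.
{BedNo, NurseID} is in BCNF.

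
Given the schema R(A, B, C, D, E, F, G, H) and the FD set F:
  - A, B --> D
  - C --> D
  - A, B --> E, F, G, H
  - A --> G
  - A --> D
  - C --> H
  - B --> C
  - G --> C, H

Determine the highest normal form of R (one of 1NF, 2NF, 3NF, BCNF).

1NF

Candidate key: {A, B}. Prime attributes: {A, B}.
For C --> D we have {C}⁺ = {C, D, H}; {C} is not a superkey, so BCNF fails.
Because {D} is non-prime and the left side of C --> D is not a superkey, the relation is not in 3NF.
{A} is a proper subset of the key {A, B}, and {A}⁺ contains the non-prime attributes {C, D, G, H} — a partial dependency, so 2NF is violated.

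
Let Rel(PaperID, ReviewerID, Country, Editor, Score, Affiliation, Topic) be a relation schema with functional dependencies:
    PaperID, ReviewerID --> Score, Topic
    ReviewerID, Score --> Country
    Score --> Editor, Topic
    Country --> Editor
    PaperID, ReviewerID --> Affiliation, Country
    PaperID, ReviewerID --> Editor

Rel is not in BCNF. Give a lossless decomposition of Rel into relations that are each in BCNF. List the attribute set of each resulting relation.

Candidate key of the original relation: {PaperID, ReviewerID}.
Within {Affiliation, Country, Editor, PaperID, ReviewerID, Score, Topic}: {ReviewerID, Score}⁺ ∩ {Affiliation, Country, Editor, PaperID, ReviewerID, Score, Topic} = {Country, Editor, ReviewerID, Score, Topic}, not the whole set, so ReviewerID, Score --> Country, Editor, Topic violates BCNF; decompose into {Country, Editor, ReviewerID, Score, Topic} and {Affiliation, PaperID, ReviewerID, Score}.
Within {Country, Editor, ReviewerID, Score, Topic}: {Score}⁺ ∩ {Country, Editor, ReviewerID, Score, Topic} = {Editor, Score, Topic}, not the whole set, so Score --> Editor, Topic violates BCNF; decompose into {Editor, Score, Topic} and {Country, ReviewerID, Score}.
{Editor, Score, Topic}: every determinant is a superkey — BCNF.
{Country, ReviewerID, Score}: every determinant is a superkey — BCNF.
{Affiliation, PaperID, ReviewerID, Score}: every determinant is a superkey — BCNF.

{Affiliation, PaperID, ReviewerID, Score}; {Country, ReviewerID, Score}; {Editor, Score, Topic}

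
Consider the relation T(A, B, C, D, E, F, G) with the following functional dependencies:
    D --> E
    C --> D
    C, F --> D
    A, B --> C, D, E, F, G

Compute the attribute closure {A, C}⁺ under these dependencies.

Start with {A, C}.
C --> D applies; add {D} → now {A, C, D}.
D --> E applies; add {E} → now {A, C, D, E}.
No further FD applies.

{A, C, D, E}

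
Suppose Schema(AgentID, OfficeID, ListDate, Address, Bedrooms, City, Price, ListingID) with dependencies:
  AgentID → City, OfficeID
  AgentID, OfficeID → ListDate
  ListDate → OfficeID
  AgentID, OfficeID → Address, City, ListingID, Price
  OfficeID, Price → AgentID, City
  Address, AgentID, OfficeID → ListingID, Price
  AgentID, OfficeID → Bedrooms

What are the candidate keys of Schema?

Closure of {AgentID} is {Address, AgentID, Bedrooms, City, ListDate, ListingID, OfficeID, Price}, the whole schema; {AgentID} is a candidate key.
Closure of {ListDate, Price} is {Address, AgentID, Bedrooms, City, ListDate, ListingID, OfficeID, Price}, the whole schema; {ListDate, Price} is a candidate key.
Closure of {OfficeID, Price} is {Address, AgentID, Bedrooms, City, ListDate, ListingID, OfficeID, Price}, the whole schema; {OfficeID, Price} is a candidate key.
These are minimal and exhaustive — every other superkey contains one of them.

{AgentID}, {ListDate, Price}, {OfficeID, Price}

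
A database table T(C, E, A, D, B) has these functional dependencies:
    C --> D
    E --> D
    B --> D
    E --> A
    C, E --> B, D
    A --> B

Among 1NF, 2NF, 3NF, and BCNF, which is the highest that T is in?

Candidate key: {C, E}. Prime attributes: {C, E}.
For C --> D we have {C}⁺ = {C, D}; {C} is not a superkey, so BCNF fails.
C --> D has non-prime {D} on the right and a non-superkey on the left, so 3NF fails.
The proper key subset {C} of {C, E} determines non-prime {D}, so the relation is not even in 2NF.

1NF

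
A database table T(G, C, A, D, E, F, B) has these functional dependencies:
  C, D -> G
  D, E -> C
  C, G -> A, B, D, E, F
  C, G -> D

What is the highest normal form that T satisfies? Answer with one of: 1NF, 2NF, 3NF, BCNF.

Candidate keys: {C, D}, {C, G}, {D, E}. Prime attributes: {C, D, E, G}.
Every FD has a superkey on the left, so the relation is in BCNF.

BCNF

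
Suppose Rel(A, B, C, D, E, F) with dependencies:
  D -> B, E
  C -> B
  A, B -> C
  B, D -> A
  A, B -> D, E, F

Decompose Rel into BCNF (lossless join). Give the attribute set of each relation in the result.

Candidate keys of the original relation: {A, B}, {A, C}, {D}.
In {A, B, C, D, E, F}, {C} is not a superkey ({C}⁺ restricted to this set is {B, C}), so split on C -> B into {B, C} and {A, C, D, E, F}.
{B, C} is in BCNF.
{A, C, D, E, F} is in BCNF.

{A, C, D, E, F}; {B, C}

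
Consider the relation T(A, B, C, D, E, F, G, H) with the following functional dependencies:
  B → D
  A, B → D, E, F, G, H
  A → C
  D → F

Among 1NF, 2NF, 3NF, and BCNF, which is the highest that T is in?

Candidate key: {A, B}. Prime attributes: {A, B}.
B → D breaks BCNF: {B}⁺ = {B, D, F}, so {B} is not a superkey.
Because {D} is non-prime and the left side of B → D is not a superkey, the relation is not in 3NF.
{A} is a proper subset of the key {A, B}, and {A}⁺ contains the non-prime attribute {C} — a partial dependency, so 2NF is violated.

1NF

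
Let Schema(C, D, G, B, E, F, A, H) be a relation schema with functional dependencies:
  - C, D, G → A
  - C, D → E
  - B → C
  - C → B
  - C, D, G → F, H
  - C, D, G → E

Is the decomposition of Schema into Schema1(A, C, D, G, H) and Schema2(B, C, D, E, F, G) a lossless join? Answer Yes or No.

Common attributes: {C, D, G}; their closure is {A, B, C, D, E, F, G, H}.
Schema1 is contained in that closure, so Schema1 ∩ Schema2 → Schema1 holds and the join is lossless.

Yes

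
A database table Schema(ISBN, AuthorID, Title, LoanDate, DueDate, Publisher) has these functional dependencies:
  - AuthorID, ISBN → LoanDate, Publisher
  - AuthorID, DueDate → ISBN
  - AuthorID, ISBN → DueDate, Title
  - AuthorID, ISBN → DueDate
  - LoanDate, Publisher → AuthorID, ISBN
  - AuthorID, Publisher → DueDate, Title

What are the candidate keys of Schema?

{AuthorID, DueDate}, {AuthorID, ISBN}, {AuthorID, Publisher}, {LoanDate, Publisher}

{AuthorID, DueDate}⁺ = {AuthorID, DueDate, ISBN, LoanDate, Publisher, Title} — all of the relation — so {AuthorID, DueDate} is a candidate key.
{AuthorID, ISBN}⁺ = {AuthorID, DueDate, ISBN, LoanDate, Publisher, Title} — all of the relation — so {AuthorID, ISBN} is a candidate key.
{AuthorID, Publisher}⁺ = {AuthorID, DueDate, ISBN, LoanDate, Publisher, Title} — all of the relation — so {AuthorID, Publisher} is a candidate key.
{LoanDate, Publisher}⁺ = {AuthorID, DueDate, ISBN, LoanDate, Publisher, Title} — all of the relation — so {LoanDate, Publisher} is a candidate key.
No proper subset of any of these is a key, and no other minimal superkey exists.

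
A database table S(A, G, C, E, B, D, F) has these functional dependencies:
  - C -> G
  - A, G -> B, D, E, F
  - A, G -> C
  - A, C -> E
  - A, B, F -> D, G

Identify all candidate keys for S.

{A, B, F}, {A, C}, {A, G}

{A} never appears on the right of any FD, so every key must include it.
Closure of {A, C} is {A, B, C, D, E, F, G}, the whole schema; {A, C} is a candidate key.
Closure of {A, G} is {A, B, C, D, E, F, G}, the whole schema; {A, G} is a candidate key.
Closure of {A, B, F} is {A, B, C, D, E, F, G}, the whole schema; {A, B, F} is a candidate key.
No proper subset of any of these is a key, and no other minimal superkey exists.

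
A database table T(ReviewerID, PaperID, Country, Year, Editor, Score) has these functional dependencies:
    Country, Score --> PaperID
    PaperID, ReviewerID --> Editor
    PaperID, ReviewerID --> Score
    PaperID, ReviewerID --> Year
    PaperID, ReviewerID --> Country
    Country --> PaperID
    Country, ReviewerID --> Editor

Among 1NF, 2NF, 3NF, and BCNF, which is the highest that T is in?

3NF

Candidate keys: {Country, ReviewerID}, {PaperID, ReviewerID}. Prime attributes: {Country, PaperID, ReviewerID}.
Country, Score --> PaperID: {Country, Score}⁺ = {Country, PaperID, Score}, which is not all of the attributes, so the left side is not a superkey — BCNF is violated.
Its right-hand attributes {PaperID} are all prime, as are those of every other non-superkey FD — the relation is in 3NF.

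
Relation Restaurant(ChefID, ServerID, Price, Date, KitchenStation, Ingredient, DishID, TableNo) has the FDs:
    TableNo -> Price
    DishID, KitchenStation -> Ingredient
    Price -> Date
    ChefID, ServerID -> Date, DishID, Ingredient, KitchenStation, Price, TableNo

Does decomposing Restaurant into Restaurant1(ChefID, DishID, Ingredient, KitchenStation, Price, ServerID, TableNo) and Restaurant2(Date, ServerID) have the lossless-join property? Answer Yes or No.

The shared attributes are {ServerID} and {ServerID}⁺ = {ServerID}.
Neither Restaurant1 nor Restaurant2 is contained in that closure, so the decomposition is lossy.

No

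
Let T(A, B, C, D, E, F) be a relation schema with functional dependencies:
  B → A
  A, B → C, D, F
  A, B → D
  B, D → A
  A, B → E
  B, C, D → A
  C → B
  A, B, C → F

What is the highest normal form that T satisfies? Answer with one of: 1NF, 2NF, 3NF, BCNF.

Candidate keys: {B}, {C}. Prime attributes: {B, C}.
The left-hand side of every FD is a superkey, so BCNF is satisfied.

BCNF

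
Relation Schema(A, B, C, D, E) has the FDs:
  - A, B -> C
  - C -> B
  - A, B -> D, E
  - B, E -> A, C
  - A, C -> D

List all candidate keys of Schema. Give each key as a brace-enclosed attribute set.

{A, B}, {A, C}, {B, E}, {C, E}

{A, B}⁺ = {A, B, C, D, E} — all of the relation — so {A, B} is a candidate key.
{A, C}⁺ = {A, B, C, D, E} — all of the relation — so {A, C} is a candidate key.
{B, E}⁺ = {A, B, C, D, E} — all of the relation — so {B, E} is a candidate key.
{C, E}⁺ = {A, B, C, D, E} — all of the relation — so {C, E} is a candidate key.
No proper subset of any of these is a key, and no other minimal superkey exists.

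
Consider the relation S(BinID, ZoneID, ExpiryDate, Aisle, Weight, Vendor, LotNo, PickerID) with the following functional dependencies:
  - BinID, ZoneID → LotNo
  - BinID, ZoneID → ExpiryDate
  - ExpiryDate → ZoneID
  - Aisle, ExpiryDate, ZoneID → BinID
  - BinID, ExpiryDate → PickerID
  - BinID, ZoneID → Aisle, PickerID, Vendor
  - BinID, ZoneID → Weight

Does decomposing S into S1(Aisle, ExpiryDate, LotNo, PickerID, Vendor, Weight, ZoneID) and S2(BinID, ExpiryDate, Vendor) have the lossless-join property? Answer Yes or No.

No

The shared attributes are {ExpiryDate, Vendor} and {ExpiryDate, Vendor}⁺ = {ExpiryDate, Vendor, ZoneID}.
S1 ⊄ {ExpiryDate, Vendor, ZoneID} and S2 ⊄ {ExpiryDate, Vendor, ZoneID}, so the split is lossy.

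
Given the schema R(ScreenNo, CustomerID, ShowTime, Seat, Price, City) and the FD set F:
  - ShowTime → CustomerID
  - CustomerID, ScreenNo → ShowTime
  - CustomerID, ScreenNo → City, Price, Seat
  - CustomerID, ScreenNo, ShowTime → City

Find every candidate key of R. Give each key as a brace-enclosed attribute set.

No FD produces {ScreenNo}, so it must be in every candidate key.
Closure of {CustomerID, ScreenNo} is {City, CustomerID, Price, ScreenNo, Seat, ShowTime}, the whole schema; {CustomerID, ScreenNo} is a candidate key.
Closure of {ScreenNo, ShowTime} is {City, CustomerID, Price, ScreenNo, Seat, ShowTime}, the whole schema; {ScreenNo, ShowTime} is a candidate key.
Any other superkey properly contains one of these, so there are no further candidate keys.

{CustomerID, ScreenNo}, {ScreenNo, ShowTime}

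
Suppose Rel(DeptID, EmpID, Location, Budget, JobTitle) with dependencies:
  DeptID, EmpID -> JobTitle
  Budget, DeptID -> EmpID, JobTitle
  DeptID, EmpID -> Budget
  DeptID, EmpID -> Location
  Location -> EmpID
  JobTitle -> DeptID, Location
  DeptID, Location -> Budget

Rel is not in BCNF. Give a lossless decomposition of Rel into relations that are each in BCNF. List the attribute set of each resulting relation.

Candidate keys of the original relation: {Budget, DeptID}, {DeptID, EmpID}, {DeptID, Location}, {JobTitle}.
Within {Budget, DeptID, EmpID, JobTitle, Location}: {Location}⁺ ∩ {Budget, DeptID, EmpID, JobTitle, Location} = {EmpID, Location}, not the whole set, so Location -> EmpID violates BCNF; decompose into {EmpID, Location} and {Budget, DeptID, JobTitle, Location}.
{EmpID, Location} is in BCNF.
{Budget, DeptID, JobTitle, Location} is in BCNF.

{Budget, DeptID, JobTitle, Location}; {EmpID, Location}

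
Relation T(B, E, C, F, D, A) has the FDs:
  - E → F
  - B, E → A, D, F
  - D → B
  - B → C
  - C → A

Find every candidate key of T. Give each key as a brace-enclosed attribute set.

{E} never appears on the right of any FD, so every key must include it.
{B, E}⁺ = {A, B, C, D, E, F} — all of the relation — so {B, E} is a candidate key.
{D, E}⁺ = {A, B, C, D, E, F} — all of the relation — so {D, E} is a candidate key.
These are minimal and exhaustive — every other superkey contains one of them.

{B, E}, {D, E}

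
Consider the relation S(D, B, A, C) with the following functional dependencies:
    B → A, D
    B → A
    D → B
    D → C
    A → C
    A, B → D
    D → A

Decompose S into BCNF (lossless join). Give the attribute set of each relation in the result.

{A, B, D}; {A, C}

Candidate keys of the original relation: {B}, {D}.
Within {A, B, C, D}: {A}⁺ ∩ {A, B, C, D} = {A, C}, not the whole set, so A → C violates BCNF; decompose into {A, C} and {A, B, D}.
{A, C}: every determinant is a superkey — BCNF.
{A, B, D}: every determinant is a superkey — BCNF.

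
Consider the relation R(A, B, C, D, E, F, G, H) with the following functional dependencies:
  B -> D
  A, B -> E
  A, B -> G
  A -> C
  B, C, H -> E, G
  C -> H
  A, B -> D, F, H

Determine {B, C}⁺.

{B, C, D, E, G, H}

Start with {B, C}.
B -> D applies; add {D} → now {B, C, D}.
C -> H applies; add {H} → now {B, C, D, H}.
B, C, H -> E, G applies; add {E, G} → now {B, C, D, E, G, H}.
No further FD applies.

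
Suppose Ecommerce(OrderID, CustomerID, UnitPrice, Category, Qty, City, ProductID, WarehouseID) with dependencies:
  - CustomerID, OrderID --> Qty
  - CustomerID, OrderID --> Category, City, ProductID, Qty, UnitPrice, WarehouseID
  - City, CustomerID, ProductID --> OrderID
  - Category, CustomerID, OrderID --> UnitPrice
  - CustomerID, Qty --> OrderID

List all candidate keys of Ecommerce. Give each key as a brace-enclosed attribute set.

{CustomerID} never appears on the right of any FD, so every key must include it.
{CustomerID, OrderID}⁺ = {Category, City, CustomerID, OrderID, ProductID, Qty, UnitPrice, WarehouseID}, which is every attribute, so {CustomerID, OrderID} is a candidate key.
{CustomerID, Qty}⁺ = {Category, City, CustomerID, OrderID, ProductID, Qty, UnitPrice, WarehouseID}, which is every attribute, so {CustomerID, Qty} is a candidate key.
{City, CustomerID, ProductID}⁺ = {Category, City, CustomerID, OrderID, ProductID, Qty, UnitPrice, WarehouseID}, which is every attribute, so {City, CustomerID, ProductID} is a candidate key.
Any other superkey properly contains one of these, so there are no further candidate keys.

{City, CustomerID, ProductID}, {CustomerID, OrderID}, {CustomerID, Qty}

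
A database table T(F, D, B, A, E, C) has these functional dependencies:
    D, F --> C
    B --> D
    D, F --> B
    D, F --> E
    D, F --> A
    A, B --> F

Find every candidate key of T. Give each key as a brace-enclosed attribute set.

{A, B}⁺ = {A, B, C, D, E, F}, which is every attribute, so {A, B} is a candidate key.
{B, F}⁺ = {A, B, C, D, E, F}, which is every attribute, so {B, F} is a candidate key.
{D, F}⁺ = {A, B, C, D, E, F}, which is every attribute, so {D, F} is a candidate key.
These are minimal and exhaustive — every other superkey contains one of them.

{A, B}, {B, F}, {D, F}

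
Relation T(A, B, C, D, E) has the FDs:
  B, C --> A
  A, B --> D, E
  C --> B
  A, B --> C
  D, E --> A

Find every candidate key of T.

{C}⁺ = {A, B, C, D, E}, which is every attribute, so {C} is a candidate key.
{A, B}⁺ = {A, B, C, D, E}, which is every attribute, so {A, B} is a candidate key.
{B, D, E}⁺ = {A, B, C, D, E}, which is every attribute, so {B, D, E} is a candidate key.
These are minimal and exhaustive — every other superkey contains one of them.

{A, B}, {B, D, E}, {C}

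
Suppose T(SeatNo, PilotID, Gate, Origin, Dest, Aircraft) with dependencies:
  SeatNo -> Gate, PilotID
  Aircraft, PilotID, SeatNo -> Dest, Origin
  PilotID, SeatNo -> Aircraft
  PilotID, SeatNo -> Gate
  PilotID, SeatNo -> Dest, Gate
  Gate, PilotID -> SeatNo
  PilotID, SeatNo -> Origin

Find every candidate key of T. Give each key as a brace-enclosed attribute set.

Closure of {SeatNo} is {Aircraft, Dest, Gate, Origin, PilotID, SeatNo}, the whole schema; {SeatNo} is a candidate key.
Closure of {Gate, PilotID} is {Aircraft, Dest, Gate, Origin, PilotID, SeatNo}, the whole schema; {Gate, PilotID} is a candidate key.
No proper subset of any of these is a key, and no other minimal superkey exists.

{Gate, PilotID}, {SeatNo}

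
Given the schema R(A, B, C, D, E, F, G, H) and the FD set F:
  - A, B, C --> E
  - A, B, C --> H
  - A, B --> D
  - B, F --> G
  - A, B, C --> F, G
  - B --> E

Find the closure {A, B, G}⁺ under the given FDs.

{A, B, D, E, G}

Start with {A, B, G}.
A, B --> D applies; add {D} → now {A, B, D, G}.
B --> E applies; add {E} → now {A, B, D, E, G}.
No further FD applies.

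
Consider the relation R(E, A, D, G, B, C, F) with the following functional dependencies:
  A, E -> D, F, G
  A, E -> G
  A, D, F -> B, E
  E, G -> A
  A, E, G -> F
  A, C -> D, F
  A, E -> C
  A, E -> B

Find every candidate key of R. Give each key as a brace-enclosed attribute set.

Closure of {A, C} is {A, B, C, D, E, F, G}, the whole schema; {A, C} is a candidate key.
Closure of {A, E} is {A, B, C, D, E, F, G}, the whole schema; {A, E} is a candidate key.
Closure of {E, G} is {A, B, C, D, E, F, G}, the whole schema; {E, G} is a candidate key.
Closure of {A, D, F} is {A, B, C, D, E, F, G}, the whole schema; {A, D, F} is a candidate key.
Any other superkey properly contains one of these, so there are no further candidate keys.

{A, C}, {A, D, F}, {A, E}, {E, G}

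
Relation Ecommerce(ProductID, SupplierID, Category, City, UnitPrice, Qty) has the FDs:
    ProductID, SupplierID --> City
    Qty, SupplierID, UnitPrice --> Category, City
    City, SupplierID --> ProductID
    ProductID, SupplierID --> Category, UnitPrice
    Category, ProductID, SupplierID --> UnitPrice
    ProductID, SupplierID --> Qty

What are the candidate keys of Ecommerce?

{City, SupplierID}, {ProductID, SupplierID}, {Qty, SupplierID, UnitPrice}

No FD produces {SupplierID}, so it must be in every candidate key.
Closure of {City, SupplierID} is {Category, City, ProductID, Qty, SupplierID, UnitPrice}, the whole schema; {City, SupplierID} is a candidate key.
Closure of {ProductID, SupplierID} is {Category, City, ProductID, Qty, SupplierID, UnitPrice}, the whole schema; {ProductID, SupplierID} is a candidate key.
Closure of {Qty, SupplierID, UnitPrice} is {Category, City, ProductID, Qty, SupplierID, UnitPrice}, the whole schema; {Qty, SupplierID, UnitPrice} is a candidate key.
These are minimal and exhaustive — every other superkey contains one of them.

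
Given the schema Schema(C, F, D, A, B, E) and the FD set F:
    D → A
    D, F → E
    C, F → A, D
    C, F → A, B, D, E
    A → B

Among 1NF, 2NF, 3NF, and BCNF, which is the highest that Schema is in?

Candidate key: {C, F}. Prime attributes: {C, F}.
D → A: {D}⁺ = {A, B, D}, which is not all of the attributes, so the left side is not a superkey — BCNF is violated.
D → A has non-prime {A} on the right and a non-superkey on the left, so 3NF fails.
Checking every proper subset of each key, none determines a non-prime attribute — 2NF is satisfied.

2NF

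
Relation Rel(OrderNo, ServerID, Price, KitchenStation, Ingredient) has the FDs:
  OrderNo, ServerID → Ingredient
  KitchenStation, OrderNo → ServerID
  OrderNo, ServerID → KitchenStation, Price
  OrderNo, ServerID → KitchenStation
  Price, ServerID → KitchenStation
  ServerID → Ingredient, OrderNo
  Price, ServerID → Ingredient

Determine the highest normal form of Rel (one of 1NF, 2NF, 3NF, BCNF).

BCNF

Candidate keys: {KitchenStation, OrderNo}, {ServerID}. Prime attributes: {KitchenStation, OrderNo, ServerID}.
Every FD has a superkey on the left, so the relation is in BCNF.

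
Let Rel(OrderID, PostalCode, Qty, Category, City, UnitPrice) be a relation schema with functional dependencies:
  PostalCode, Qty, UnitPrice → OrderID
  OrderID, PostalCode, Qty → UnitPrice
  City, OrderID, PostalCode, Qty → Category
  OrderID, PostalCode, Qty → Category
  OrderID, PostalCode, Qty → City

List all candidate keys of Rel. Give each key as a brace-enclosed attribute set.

{OrderID, PostalCode, Qty}, {PostalCode, Qty, UnitPrice}

{PostalCode, Qty} never appear on the right of any FD, so every key must include all of them.
Closure of {OrderID, PostalCode, Qty} is {Category, City, OrderID, PostalCode, Qty, UnitPrice}, the whole schema; {OrderID, PostalCode, Qty} is a candidate key.
Closure of {PostalCode, Qty, UnitPrice} is {Category, City, OrderID, PostalCode, Qty, UnitPrice}, the whole schema; {PostalCode, Qty, UnitPrice} is a candidate key.
These are minimal and exhaustive — every other superkey contains one of them.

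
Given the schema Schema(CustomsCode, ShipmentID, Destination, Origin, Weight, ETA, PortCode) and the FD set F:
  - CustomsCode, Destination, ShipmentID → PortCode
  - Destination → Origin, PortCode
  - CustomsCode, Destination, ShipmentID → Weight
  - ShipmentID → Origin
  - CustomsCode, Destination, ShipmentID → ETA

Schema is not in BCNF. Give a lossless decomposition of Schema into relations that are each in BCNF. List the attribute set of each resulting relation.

Candidate key of the original relation: {CustomsCode, Destination, ShipmentID}.
{CustomsCode, Destination, ETA, Origin, PortCode, ShipmentID, Weight}: {Destination} determines {Destination, Origin, PortCode} here but is not a superkey — split on Destination → Origin, PortCode, giving {Destination, Origin, PortCode} and {CustomsCode, Destination, ETA, ShipmentID, Weight}.
{Destination, Origin, PortCode}: every determinant is a superkey — BCNF.
{CustomsCode, Destination, ETA, ShipmentID, Weight}: every determinant is a superkey — BCNF.

{CustomsCode, Destination, ETA, ShipmentID, Weight}; {Destination, Origin, PortCode}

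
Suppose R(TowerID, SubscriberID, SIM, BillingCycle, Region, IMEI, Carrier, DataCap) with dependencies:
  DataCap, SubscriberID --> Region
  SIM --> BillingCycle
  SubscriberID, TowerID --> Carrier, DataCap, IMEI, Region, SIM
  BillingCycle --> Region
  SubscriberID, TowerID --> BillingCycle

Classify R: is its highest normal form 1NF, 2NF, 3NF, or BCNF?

Candidate key: {SubscriberID, TowerID}. Prime attributes: {SubscriberID, TowerID}.
For DataCap, SubscriberID --> Region we have {DataCap, SubscriberID}⁺ = {DataCap, Region, SubscriberID}; {DataCap, SubscriberID} is not a superkey, so BCNF fails.
Because {Region} is non-prime and the left side of DataCap, SubscriberID --> Region is not a superkey, the relation is not in 3NF.
No proper subset of a key has a non-prime attribute in its closure, so there is no partial dependency; 2NF holds.

2NF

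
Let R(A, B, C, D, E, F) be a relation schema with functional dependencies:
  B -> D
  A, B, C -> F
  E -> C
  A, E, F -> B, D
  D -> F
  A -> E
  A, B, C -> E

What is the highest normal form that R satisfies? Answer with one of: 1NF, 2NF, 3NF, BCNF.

Candidate keys: {A, B}, {A, D}, {A, F}. Prime attributes: {A, B, D, F}.
B -> D: {B}⁺ = {B, D, F}, which is not all of the attributes, so the left side is not a superkey — BCNF is violated.
Because {C} is non-prime and the left side of E -> C is not a superkey, the relation is not in 3NF.
{A} is a proper subset of the key {A, B}, and {A}⁺ contains the non-prime attributes {C, E} — a partial dependency, so 2NF is violated.

1NF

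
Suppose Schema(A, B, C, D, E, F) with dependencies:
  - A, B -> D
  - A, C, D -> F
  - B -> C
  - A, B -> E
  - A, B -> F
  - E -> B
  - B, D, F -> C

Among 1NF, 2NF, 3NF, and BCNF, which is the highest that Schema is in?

Candidate keys: {A, B}, {A, E}. Prime attributes: {A, B, E}.
For A, C, D -> F we have {A, C, D}⁺ = {A, C, D, F}; {A, C, D} is not a superkey, so BCNF fails.
A, C, D -> F determines the non-prime attribute {F} from a non-superkey — 3NF is violated.
Since {B} ⊂ {A, B} and {B}⁺ ⊇ {C} with {C} non-prime, there is a partial dependency; 2NF fails.

1NF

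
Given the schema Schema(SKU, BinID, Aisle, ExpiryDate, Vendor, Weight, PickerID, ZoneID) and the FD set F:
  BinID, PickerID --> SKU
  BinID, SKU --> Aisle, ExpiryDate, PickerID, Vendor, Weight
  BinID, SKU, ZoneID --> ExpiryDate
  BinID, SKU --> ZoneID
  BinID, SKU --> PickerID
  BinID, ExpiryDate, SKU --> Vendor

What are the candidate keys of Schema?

No FD produces {BinID}, so it must be in every candidate key.
Closure of {BinID, PickerID} is {Aisle, BinID, ExpiryDate, PickerID, SKU, Vendor, Weight, ZoneID}, the whole schema; {BinID, PickerID} is a candidate key.
Closure of {BinID, SKU} is {Aisle, BinID, ExpiryDate, PickerID, SKU, Vendor, Weight, ZoneID}, the whole schema; {BinID, SKU} is a candidate key.
No proper subset of any of these is a key, and no other minimal superkey exists.

{BinID, PickerID}, {BinID, SKU}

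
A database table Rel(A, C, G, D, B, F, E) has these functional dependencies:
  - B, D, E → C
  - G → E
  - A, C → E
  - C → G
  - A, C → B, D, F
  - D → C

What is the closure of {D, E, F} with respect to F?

Start with {D, E, F}.
D → C applies; add {C} → now {C, D, E, F}.
C → G applies; add {G} → now {C, D, E, F, G}.
No further FD applies.

{C, D, E, F, G}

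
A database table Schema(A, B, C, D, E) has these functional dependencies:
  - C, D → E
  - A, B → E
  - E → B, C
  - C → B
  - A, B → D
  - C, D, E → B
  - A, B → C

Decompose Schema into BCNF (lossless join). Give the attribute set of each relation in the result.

Candidate keys of the original relation: {A, B}, {A, C}, {A, E}.
In {A, B, C, D, E}, {C, D} is not a superkey ({C, D}⁺ restricted to this set is {B, C, D, E}), so split on C, D → B, E into {B, C, D, E} and {A, C, D}.
In {B, C, D, E}, {E} is not a superkey ({E}⁺ restricted to this set is {B, C, E}), so split on E → B, C into {B, C, E} and {D, E}.
In {B, C, E}, {C} is not a superkey ({C}⁺ restricted to this set is {B, C}), so split on C → B into {B, C} and {C, E}.
{B, C} has no BCNF violation.
{C, E} has no BCNF violation.
{D, E} has no BCNF violation.
{A, C, D} has no BCNF violation.

{A, C, D}; {B, C}; {C, E}; {D, E}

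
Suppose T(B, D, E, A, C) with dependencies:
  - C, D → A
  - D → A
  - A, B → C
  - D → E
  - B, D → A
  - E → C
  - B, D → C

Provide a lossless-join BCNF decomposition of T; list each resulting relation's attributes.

Candidate key of the original relation: {B, D}.
Within {A, B, C, D, E}: {C, D}⁺ ∩ {A, B, C, D, E} = {A, C, D, E}, not the whole set, so C, D → A, E violates BCNF; decompose into {A, C, D, E} and {B, C, D}.
Within {A, C, D, E}: {E}⁺ ∩ {A, C, D, E} = {C, E}, not the whole set, so E → C violates BCNF; decompose into {C, E} and {A, D, E}.
{C, E} has no BCNF violation.
{A, D, E} has no BCNF violation.
Within {B, C, D}: {D}⁺ ∩ {B, C, D} = {C, D}, not the whole set, so D → C violates BCNF; decompose into {C, D} and {B, D}.
{C, D} has no BCNF violation.
{B, D} has no BCNF violation.

{A, D, E}; {B, D}; {C, D}; {C, E}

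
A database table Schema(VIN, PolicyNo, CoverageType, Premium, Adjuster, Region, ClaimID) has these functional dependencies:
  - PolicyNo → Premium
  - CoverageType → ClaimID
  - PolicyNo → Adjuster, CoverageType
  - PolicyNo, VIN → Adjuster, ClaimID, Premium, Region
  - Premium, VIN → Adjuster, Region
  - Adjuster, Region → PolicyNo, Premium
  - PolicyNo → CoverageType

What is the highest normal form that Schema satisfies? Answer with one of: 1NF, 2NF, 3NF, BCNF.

1NF

Candidate keys: {Adjuster, Region, VIN}, {PolicyNo, VIN}, {Premium, VIN}. Prime attributes: {Adjuster, PolicyNo, Premium, Region, VIN}.
PolicyNo → Premium breaks BCNF: {PolicyNo}⁺ = {Adjuster, ClaimID, CoverageType, PolicyNo, Premium}, so {PolicyNo} is not a superkey.
CoverageType → ClaimID has non-prime {ClaimID} on the right and a non-superkey on the left, so 3NF fails.
{PolicyNo} is a proper subset of the key {PolicyNo, VIN}, and {PolicyNo}⁺ contains the non-prime attributes {ClaimID, CoverageType} — a partial dependency, so 2NF is violated.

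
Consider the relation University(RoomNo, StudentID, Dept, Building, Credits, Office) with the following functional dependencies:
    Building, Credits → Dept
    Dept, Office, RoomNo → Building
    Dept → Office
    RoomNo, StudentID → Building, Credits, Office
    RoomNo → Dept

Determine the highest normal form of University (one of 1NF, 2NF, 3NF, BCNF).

Candidate key: {RoomNo, StudentID}. Prime attributes: {RoomNo, StudentID}.
Building, Credits → Dept breaks BCNF: {Building, Credits}⁺ = {Building, Credits, Dept, Office}, so {Building, Credits} is not a superkey.
Building, Credits → Dept determines the non-prime attribute {Dept} from a non-superkey — 3NF is violated.
{RoomNo} is a proper subset of the key {RoomNo, StudentID}, and {RoomNo}⁺ contains the non-prime attributes {Building, Dept, Office} — a partial dependency, so 2NF is violated.

1NF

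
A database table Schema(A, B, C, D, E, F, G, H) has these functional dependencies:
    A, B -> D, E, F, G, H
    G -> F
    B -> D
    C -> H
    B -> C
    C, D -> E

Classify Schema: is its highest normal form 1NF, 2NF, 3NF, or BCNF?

Candidate key: {A, B}. Prime attributes: {A, B}.
For G -> F we have {G}⁺ = {F, G}; {G} is not a superkey, so BCNF fails.
Because {F} is non-prime and the left side of G -> F is not a superkey, the relation is not in 3NF.
{B} is a proper subset of the key {A, B}, and {B}⁺ contains the non-prime attributes {C, D, E, H} — a partial dependency, so 2NF is violated.

1NF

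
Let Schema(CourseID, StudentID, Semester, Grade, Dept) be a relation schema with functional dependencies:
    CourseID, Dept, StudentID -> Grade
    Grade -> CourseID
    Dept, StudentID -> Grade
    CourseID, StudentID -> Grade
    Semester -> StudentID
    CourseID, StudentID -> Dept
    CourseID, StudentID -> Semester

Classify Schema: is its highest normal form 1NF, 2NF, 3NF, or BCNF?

3NF

Candidate keys: {CourseID, Semester}, {CourseID, StudentID}, {Dept, Semester}, {Dept, StudentID}, {Grade, Semester}, {Grade, StudentID}. Prime attributes: {CourseID, Dept, Grade, Semester, StudentID}.
For Grade -> CourseID we have {Grade}⁺ = {CourseID, Grade}; {Grade} is not a superkey, so BCNF fails.
But every attribute on its right side ({CourseID}) is prime, and the same holds for every other non-superkey FD, so 3NF still holds.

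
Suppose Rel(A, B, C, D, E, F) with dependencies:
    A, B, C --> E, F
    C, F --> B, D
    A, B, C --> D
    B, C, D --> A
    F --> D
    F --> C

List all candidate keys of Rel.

{F}⁺ = {A, B, C, D, E, F}, which is every attribute, so {F} is a candidate key.
{A, B, C}⁺ = {A, B, C, D, E, F}, which is every attribute, so {A, B, C} is a candidate key.
{B, C, D}⁺ = {A, B, C, D, E, F}, which is every attribute, so {B, C, D} is a candidate key.
Any other superkey properly contains one of these, so there are no further candidate keys.

{A, B, C}, {B, C, D}, {F}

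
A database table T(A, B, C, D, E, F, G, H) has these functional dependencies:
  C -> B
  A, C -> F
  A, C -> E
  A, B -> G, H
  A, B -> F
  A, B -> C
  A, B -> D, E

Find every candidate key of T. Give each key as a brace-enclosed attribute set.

{A, B}, {A, C}

Attributes never on any right-hand side: {A} — every candidate key must contain it.
{A, B}⁺ = {A, B, C, D, E, F, G, H} — all of the relation — so {A, B} is a candidate key.
{A, C}⁺ = {A, B, C, D, E, F, G, H} — all of the relation — so {A, C} is a candidate key.
No proper subset of any of these is a key, and no other minimal superkey exists.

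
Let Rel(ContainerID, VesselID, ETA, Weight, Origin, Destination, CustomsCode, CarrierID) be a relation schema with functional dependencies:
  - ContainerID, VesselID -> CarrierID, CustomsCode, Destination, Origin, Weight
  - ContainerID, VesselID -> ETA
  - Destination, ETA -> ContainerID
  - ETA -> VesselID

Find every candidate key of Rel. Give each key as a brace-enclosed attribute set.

{ContainerID, ETA}, {ContainerID, VesselID}, {Destination, ETA}

{ContainerID, ETA} is a candidate key since {ContainerID, ETA}⁺ = {CarrierID, ContainerID, CustomsCode, Destination, ETA, Origin, VesselID, Weight} covers every attribute.
{ContainerID, VesselID} is a candidate key since {ContainerID, VesselID}⁺ = {CarrierID, ContainerID, CustomsCode, Destination, ETA, Origin, VesselID, Weight} covers every attribute.
{Destination, ETA} is a candidate key since {Destination, ETA}⁺ = {CarrierID, ContainerID, CustomsCode, Destination, ETA, Origin, VesselID, Weight} covers every attribute.
Any other superkey properly contains one of these, so there are no further candidate keys.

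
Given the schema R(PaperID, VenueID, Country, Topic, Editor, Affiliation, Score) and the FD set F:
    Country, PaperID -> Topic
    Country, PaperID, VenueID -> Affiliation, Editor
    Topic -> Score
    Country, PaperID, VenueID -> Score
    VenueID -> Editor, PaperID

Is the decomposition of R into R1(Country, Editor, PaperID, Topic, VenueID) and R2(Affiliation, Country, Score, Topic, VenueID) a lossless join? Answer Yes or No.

Common attributes: {Country, Topic, VenueID}; their closure is {Affiliation, Country, Editor, PaperID, Score, Topic, VenueID}.
R1 is contained in that closure, so R1 ∩ R2 -> R1 holds and the join is lossless.

Yes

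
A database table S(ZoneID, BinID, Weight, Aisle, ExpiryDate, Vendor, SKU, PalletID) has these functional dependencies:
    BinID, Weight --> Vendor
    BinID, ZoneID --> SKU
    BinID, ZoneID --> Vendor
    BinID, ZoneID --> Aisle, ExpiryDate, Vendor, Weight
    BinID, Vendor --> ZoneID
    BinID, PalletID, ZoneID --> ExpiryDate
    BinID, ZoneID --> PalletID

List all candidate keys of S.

{BinID, Vendor}, {BinID, Weight}, {BinID, ZoneID}

{BinID} never appears on the right of any FD, so every key must include it.
{BinID, Vendor}⁺ = {Aisle, BinID, ExpiryDate, PalletID, SKU, Vendor, Weight, ZoneID}, which is every attribute, so {BinID, Vendor} is a candidate key.
{BinID, Weight}⁺ = {Aisle, BinID, ExpiryDate, PalletID, SKU, Vendor, Weight, ZoneID}, which is every attribute, so {BinID, Weight} is a candidate key.
{BinID, ZoneID}⁺ = {Aisle, BinID, ExpiryDate, PalletID, SKU, Vendor, Weight, ZoneID}, which is every attribute, so {BinID, ZoneID} is a candidate key.
Any other superkey properly contains one of these, so there are no further candidate keys.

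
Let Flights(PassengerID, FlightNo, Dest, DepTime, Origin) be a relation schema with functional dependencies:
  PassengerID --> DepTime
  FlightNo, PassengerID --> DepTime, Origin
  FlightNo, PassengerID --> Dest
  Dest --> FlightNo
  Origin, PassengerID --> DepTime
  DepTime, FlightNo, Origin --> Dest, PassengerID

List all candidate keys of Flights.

{Dest, PassengerID}⁺ = {DepTime, Dest, FlightNo, Origin, PassengerID} — all of the relation — so {Dest, PassengerID} is a candidate key.
{FlightNo, PassengerID}⁺ = {DepTime, Dest, FlightNo, Origin, PassengerID} — all of the relation — so {FlightNo, PassengerID} is a candidate key.
{DepTime, Dest, Origin}⁺ = {DepTime, Dest, FlightNo, Origin, PassengerID} — all of the relation — so {DepTime, Dest, Origin} is a candidate key.
{DepTime, FlightNo, Origin}⁺ = {DepTime, Dest, FlightNo, Origin, PassengerID} — all of the relation — so {DepTime, FlightNo, Origin} is a candidate key.
These are minimal and exhaustive — every other superkey contains one of them.

{DepTime, Dest, Origin}, {DepTime, FlightNo, Origin}, {Dest, PassengerID}, {FlightNo, PassengerID}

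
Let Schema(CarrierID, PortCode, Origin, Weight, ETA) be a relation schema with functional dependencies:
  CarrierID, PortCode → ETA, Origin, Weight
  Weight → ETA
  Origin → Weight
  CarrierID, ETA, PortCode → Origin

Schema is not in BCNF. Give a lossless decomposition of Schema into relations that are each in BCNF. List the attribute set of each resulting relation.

Candidate key of the original relation: {CarrierID, PortCode}.
{CarrierID, ETA, Origin, PortCode, Weight}: {Weight} determines {ETA, Weight} here but is not a superkey — split on Weight → ETA, giving {ETA, Weight} and {CarrierID, Origin, PortCode, Weight}.
{ETA, Weight} is in BCNF.
{CarrierID, Origin, PortCode, Weight}: {Origin} determines {Origin, Weight} here but is not a superkey — split on Origin → Weight, giving {Origin, Weight} and {CarrierID, Origin, PortCode}.
{Origin, Weight} is in BCNF.
{CarrierID, Origin, PortCode} is in BCNF.

{CarrierID, Origin, PortCode}; {ETA, Weight}; {Origin, Weight}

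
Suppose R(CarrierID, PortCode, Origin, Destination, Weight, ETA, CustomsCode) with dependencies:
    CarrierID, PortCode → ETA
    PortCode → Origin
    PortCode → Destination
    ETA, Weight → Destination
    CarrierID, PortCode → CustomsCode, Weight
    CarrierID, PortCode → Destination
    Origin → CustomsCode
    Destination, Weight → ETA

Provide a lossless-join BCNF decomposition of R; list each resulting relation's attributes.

{CarrierID, PortCode, Weight}; {CustomsCode, Origin}; {Destination, Origin, PortCode}; {ETA, PortCode, Weight}

Candidate key of the original relation: {CarrierID, PortCode}.
{CarrierID, CustomsCode, Destination, ETA, Origin, PortCode, Weight}: {PortCode} determines {CustomsCode, Destination, Origin, PortCode} here but is not a superkey — split on PortCode → CustomsCode, Destination, Origin, giving {CustomsCode, Destination, Origin, PortCode} and {CarrierID, ETA, PortCode, Weight}.
{CustomsCode, Destination, Origin, PortCode}: {Origin} determines {CustomsCode, Origin} here but is not a superkey — split on Origin → CustomsCode, giving {CustomsCode, Origin} and {Destination, Origin, PortCode}.
{CustomsCode, Origin} has no BCNF violation.
{Destination, Origin, PortCode} has no BCNF violation.
{CarrierID, ETA, PortCode, Weight}: {PortCode, Weight} determines {ETA, PortCode, Weight} here but is not a superkey — split on PortCode, Weight → ETA, giving {ETA, PortCode, Weight} and {CarrierID, PortCode, Weight}.
{ETA, PortCode, Weight} has no BCNF violation.
{CarrierID, PortCode, Weight} has no BCNF violation.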